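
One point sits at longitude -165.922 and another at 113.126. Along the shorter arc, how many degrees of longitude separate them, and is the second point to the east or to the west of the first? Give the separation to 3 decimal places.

80.952° west

Raw difference: 113.126 − -165.922 = 279.048°.
Normalise into (−180°, 180°]: 279.048° − 360° = -80.952°.
Negative ⇒ the second point lies to the west; separation 80.952°.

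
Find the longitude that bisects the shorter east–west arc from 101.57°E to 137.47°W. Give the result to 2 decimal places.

Signed shortest Δλ from +101.57° to -137.47° is +120.96°.
Midpoint longitude = +101.57° + (+120.96°)/2 = +101.57° + 60.48° = +162.05°.
(The naïve average (+101.57 + -137.47)/2 = -17.95° is on the wrong side of the globe.)

162.05°E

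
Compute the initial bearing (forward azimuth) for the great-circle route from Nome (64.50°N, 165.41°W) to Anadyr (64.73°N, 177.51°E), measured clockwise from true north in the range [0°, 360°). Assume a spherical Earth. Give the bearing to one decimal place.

Δλ = 177.51 − -165.41 = 342.92°; wrapped into (−180°, 180°]: -17.08°.
θ = atan2( sin Δλ · cos φ₂ , cos φ₁ · sin φ₂ − sin φ₁ · cos φ₂ · cos Δλ )
  = atan2(-0.12538, 0.02101) = -80.488° → normalised to [0°, 360°): 279.512°.

279.5°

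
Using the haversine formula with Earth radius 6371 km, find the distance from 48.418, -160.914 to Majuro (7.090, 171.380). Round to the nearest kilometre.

5283 km

Δλ = 171.380 − -160.914 = 332.294°; wrapped into (−180°, 180°]: -27.706°.
Δφ = 7.090 − 48.418 = -41.328°.
a = sin²(Δφ/2) + cos φ₁ · cos φ₂ · sin²(Δλ/2) = 0.162286.
c = 2·atan2(√a, √(1−a)) = 0.82925 rad → d = 6371·c ≈ 5283.16 km.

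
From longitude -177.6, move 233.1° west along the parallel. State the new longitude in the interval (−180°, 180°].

-50.7°

Start at -177.6°; shift −233.1° → -410.7°.
-410.7° lies outside (−180°, 180°]; add 360° → -50.7°.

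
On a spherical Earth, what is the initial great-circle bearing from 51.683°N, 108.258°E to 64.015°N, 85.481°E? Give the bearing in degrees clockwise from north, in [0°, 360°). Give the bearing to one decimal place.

Δλ = 85.481 − 108.258 = -22.777°.
θ = atan2( sin Δλ · cos φ₂ , cos φ₁ · sin φ₂ − sin φ₁ · cos φ₂ · cos Δλ )
  = atan2(-0.16962, 0.24038) = -35.208° → normalised to [0°, 360°): 324.792°.

324.8°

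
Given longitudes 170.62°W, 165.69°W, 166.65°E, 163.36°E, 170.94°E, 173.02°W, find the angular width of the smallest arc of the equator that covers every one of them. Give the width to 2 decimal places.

30.95°

Sort the longitudes: -173.02°, -170.62°, -165.69°, +163.36°, +166.65°, +170.94°.
Eastward gaps between consecutive values (wrapping around): 2.40°, 4.93°, 329.05°, 3.29°, 4.29°, 16.04°.
Largest gap = 329.05° ⇒ minimal covering band is its complement: 360° − 329.05° = 30.95°.
Band runs from +163.36° eastward to -165.69°, crossing the antimeridian.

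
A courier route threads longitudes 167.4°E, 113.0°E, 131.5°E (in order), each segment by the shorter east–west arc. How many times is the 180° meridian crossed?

0

Leg 1: +167.4° → +113.0°, shortest Δλ = -54.4° (west) — does not cross 180°.
Leg 2: +113.0° → +131.5°, shortest Δλ = 18.5° (east) — does not cross 180°.
Total crossings: 0.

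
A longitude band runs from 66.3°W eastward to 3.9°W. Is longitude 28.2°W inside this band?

Yes

Band width going east from -66.3° to -3.9°: ((-3.9 − -66.3) mod 360) = 62.4°.
Offset of -28.2° east of the west edge: ((-28.2 − -66.3) mod 360) = 38.1°.
38.1° ≤ 62.4° ⇒ inside.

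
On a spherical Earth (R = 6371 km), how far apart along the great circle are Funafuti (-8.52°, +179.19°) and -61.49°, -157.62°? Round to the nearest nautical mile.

Δλ = -157.62 − 179.19 = -336.81°; wrapped into (−180°, 180°]: 23.19°.
Δφ = -61.49 − -8.52 = -52.97°.
a = sin²(Δφ/2) + cos φ₁ · cos φ₂ · sin²(Δλ/2) = 0.217953.
c = 2·atan2(√a, √(1−a)) = 0.97146 rad → d = 6371·c ≈ 6189.18 km ≈ 3341.89 nmi.

3342 nmi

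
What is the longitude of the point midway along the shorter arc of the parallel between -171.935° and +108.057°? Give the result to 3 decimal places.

+148.061°

Signed shortest Δλ from -171.935° to +108.057° is -80.008°.
Midpoint longitude = -171.935° + (-80.008°)/2 = -171.935° − 40.004° = -211.939°.
Normalise into (−180°, 180°]: +148.061°.
(The naïve average (-171.935 + +108.057)/2 = -31.939° is on the wrong side of the globe.)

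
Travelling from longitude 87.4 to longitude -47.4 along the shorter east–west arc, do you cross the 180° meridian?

No

Signed shortest Δλ = ((-47.4 − 87.4 + 180) mod 360) − 180 = -134.8°.
Going west by 134.8° from +87.4° reaches -47.4° without touching 180°.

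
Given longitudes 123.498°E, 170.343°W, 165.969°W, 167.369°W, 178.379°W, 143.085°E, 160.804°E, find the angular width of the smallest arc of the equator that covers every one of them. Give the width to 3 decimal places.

70.533°

Sort the longitudes: -178.379°, -170.343°, -167.369°, -165.969°, +123.498°, +143.085°, +160.804°.
Eastward gaps between consecutive values (wrapping around): 8.036°, 2.974°, 1.400°, 289.467°, 19.587°, 17.719°, 20.817°.
Largest gap = 289.467° ⇒ minimal covering band is its complement: 360° − 289.467° = 70.533°.
Band runs from +123.498° eastward to -165.969°, crossing the antimeridian.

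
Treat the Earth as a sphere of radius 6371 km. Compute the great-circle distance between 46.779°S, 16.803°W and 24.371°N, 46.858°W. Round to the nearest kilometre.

8469 km

Δλ = -46.858 − -16.803 = -30.055°.
Δφ = 24.371 − -46.779 = 71.150°.
a = sin²(Δφ/2) + cos φ₁ · cos φ₂ · sin²(Δλ/2) = 0.380390.
c = 2·atan2(√a, √(1−a)) = 1.32923 rad → d = 6371·c ≈ 8468.55 km.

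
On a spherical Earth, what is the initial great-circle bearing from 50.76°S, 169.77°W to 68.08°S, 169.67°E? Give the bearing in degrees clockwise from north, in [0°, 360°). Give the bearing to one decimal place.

202.5°

Δλ = 169.67 − -169.77 = 339.44°; wrapped into (−180°, 180°]: -20.56°.
θ = atan2( sin Δλ · cos φ₂ , cos φ₁ · sin φ₂ − sin φ₁ · cos φ₂ · cos Δλ )
  = atan2(-0.13110, -0.31612) = -157.475° → normalised to [0°, 360°): 202.525°.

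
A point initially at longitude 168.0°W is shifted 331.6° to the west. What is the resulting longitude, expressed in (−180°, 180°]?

Start at -168.0°; shift −331.6° → -499.6°.
-499.6° lies outside (−180°, 180°]; add 360° → -139.6°.

139.6°W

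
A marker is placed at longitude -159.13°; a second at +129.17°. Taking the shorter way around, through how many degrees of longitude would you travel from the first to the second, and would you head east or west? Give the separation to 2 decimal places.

71.70° west

Raw difference: 129.17 − -159.13 = 288.3°.
Normalise into (−180°, 180°]: 288.3° − 360° = -71.7°.
Negative ⇒ the second point lies to the west; separation 71.70°.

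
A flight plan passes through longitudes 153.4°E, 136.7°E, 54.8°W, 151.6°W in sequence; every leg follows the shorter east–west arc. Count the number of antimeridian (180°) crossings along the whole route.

Leg 1: +153.4° → +136.7°, shortest Δλ = -16.7° (west) — does not cross 180°.
Leg 2: +136.7° → -54.8°, shortest Δλ = 168.5° (east) — crosses 180°.
Leg 3: -54.8° → -151.6°, shortest Δλ = -96.8° (west) — does not cross 180°.
Total crossings: 1.

1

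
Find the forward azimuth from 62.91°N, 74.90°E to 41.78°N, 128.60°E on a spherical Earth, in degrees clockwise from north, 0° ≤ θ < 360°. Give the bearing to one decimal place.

98.5°

Δλ = 128.60 − 74.90 = 53.70°.
θ = atan2( sin Δλ · cos φ₂ , cos φ₁ · sin φ₂ − sin φ₁ · cos φ₂ · cos Δλ )
  = atan2(0.60099, -0.08962) = 98.482° → normalised to [0°, 360°): 98.482°.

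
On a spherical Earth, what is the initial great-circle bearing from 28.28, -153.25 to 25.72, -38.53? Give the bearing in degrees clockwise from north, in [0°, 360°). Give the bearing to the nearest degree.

56°

Δλ = -38.53 − -153.25 = 114.72°.
θ = atan2( sin Δλ · cos φ₂ , cos φ₁ · sin φ₂ − sin φ₁ · cos φ₂ · cos Δλ )
  = atan2(0.81837, 0.56067) = 55.584° → normalised to [0°, 360°): 55.584°.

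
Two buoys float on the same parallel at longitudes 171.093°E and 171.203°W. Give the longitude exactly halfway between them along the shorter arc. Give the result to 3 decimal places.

179.945°E

Signed shortest Δλ from +171.093° to -171.203° is +17.704°.
Midpoint longitude = +171.093° + (+17.704°)/2 = +171.093° + 8.852° = +179.945°.
(The naïve average (+171.093 + -171.203)/2 = -0.055° is on the wrong side of the globe.)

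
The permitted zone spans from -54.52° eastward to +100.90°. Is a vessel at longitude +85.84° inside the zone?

Band width going east from -54.52° to +100.90°: ((100.90 − -54.52) mod 360) = 155.42°.
Offset of +85.84° east of the west edge: ((85.84 − -54.52) mod 360) = 140.36°.
140.36° ≤ 155.42° ⇒ inside.

Yes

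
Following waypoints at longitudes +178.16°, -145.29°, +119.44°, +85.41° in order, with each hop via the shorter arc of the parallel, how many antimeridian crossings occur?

Leg 1: +178.16° → -145.29°, shortest Δλ = 36.55° (east) — crosses 180°.
Leg 2: -145.29° → +119.44°, shortest Δλ = -95.27° (west) — crosses 180°.
Leg 3: +119.44° → +85.41°, shortest Δλ = -34.03° (west) — does not cross 180°.
Total crossings: 2.

2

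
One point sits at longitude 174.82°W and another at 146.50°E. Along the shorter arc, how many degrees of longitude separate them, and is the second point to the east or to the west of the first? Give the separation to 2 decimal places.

Raw difference: 146.50 − -174.82 = 321.32°.
Normalise into (−180°, 180°]: 321.32° − 360° = -38.68°.
Negative ⇒ the second point lies to the west; separation 38.68°.

38.68° west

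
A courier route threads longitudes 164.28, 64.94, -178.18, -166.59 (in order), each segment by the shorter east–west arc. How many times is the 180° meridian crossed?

1

Leg 1: +164.28° → +64.94°, shortest Δλ = -99.34° (west) — does not cross 180°.
Leg 2: +64.94° → -178.18°, shortest Δλ = 116.88° (east) — crosses 180°.
Leg 3: -178.18° → -166.59°, shortest Δλ = 11.59° (east) — does not cross 180°.
Total crossings: 1.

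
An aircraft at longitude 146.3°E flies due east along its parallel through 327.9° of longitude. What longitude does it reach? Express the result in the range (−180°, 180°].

114.2°E

Start at +146.3°; shift +327.9° → +474.2°.
+474.2° lies outside (−180°, 180°]; subtract 360° → +114.2°.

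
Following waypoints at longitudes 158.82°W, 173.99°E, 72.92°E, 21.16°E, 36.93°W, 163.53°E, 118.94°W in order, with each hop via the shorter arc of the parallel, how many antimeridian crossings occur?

Leg 1: -158.82° → +173.99°, shortest Δλ = -27.19° (west) — crosses 180°.
Leg 2: +173.99° → +72.92°, shortest Δλ = -101.07° (west) — does not cross 180°.
Leg 3: +72.92° → +21.16°, shortest Δλ = -51.76° (west) — does not cross 180°.
Leg 4: +21.16° → -36.93°, shortest Δλ = -58.09° (west) — does not cross 180°.
Leg 5: -36.93° → +163.53°, shortest Δλ = -159.54° (west) — crosses 180°.
Leg 6: +163.53° → -118.94°, shortest Δλ = 77.53° (east) — crosses 180°.
Total crossings: 3.

3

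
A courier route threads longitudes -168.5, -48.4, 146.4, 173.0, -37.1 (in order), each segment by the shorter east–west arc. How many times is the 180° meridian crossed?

Leg 1: -168.5° → -48.4°, shortest Δλ = 120.1° (east) — does not cross 180°.
Leg 2: -48.4° → +146.4°, shortest Δλ = -165.2° (west) — crosses 180°.
Leg 3: +146.4° → +173.0°, shortest Δλ = 26.6° (east) — does not cross 180°.
Leg 4: +173.0° → -37.1°, shortest Δλ = 149.9° (east) — crosses 180°.
Total crossings: 2.

2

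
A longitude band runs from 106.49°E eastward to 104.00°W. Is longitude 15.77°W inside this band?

No

Band width going east from +106.49° to -104.00°: ((-104.00 − 106.49) mod 360) = 149.51°.
Offset of -15.77° east of the west edge: ((-15.77 − 106.49) mod 360) = 237.74°.
237.74° > 149.51° ⇒ outside.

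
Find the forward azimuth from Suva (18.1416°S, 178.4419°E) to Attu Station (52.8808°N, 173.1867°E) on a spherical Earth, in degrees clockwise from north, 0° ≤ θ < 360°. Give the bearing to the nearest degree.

357°

Δλ = 173.1867 − 178.4419 = -5.2552°.
θ = atan2( sin Δλ · cos φ₂ , cos φ₁ · sin φ₂ − sin φ₁ · cos φ₂ · cos Δλ )
  = atan2(-0.05527, 0.94486) = -3.348° → normalised to [0°, 360°): 356.652°.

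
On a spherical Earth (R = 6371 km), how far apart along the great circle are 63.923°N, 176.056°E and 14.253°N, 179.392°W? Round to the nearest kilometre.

Δλ = -179.392 − 176.056 = -355.448°; wrapped into (−180°, 180°]: 4.552°.
Δφ = 14.253 − 63.923 = -49.670°.
a = sin²(Δφ/2) + cos φ₁ · cos φ₂ · sin²(Δλ/2) = 0.177077.
c = 2·atan2(√a, √(1−a)) = 0.86867 rad → d = 6371·c ≈ 5534.27 km.

5534 km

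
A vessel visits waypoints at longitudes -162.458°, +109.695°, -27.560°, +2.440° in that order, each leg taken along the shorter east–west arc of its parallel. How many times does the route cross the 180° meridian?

1

Leg 1: -162.458° → +109.695°, shortest Δλ = -87.847° (west) — crosses 180°.
Leg 2: +109.695° → -27.560°, shortest Δλ = -137.255° (west) — does not cross 180°.
Leg 3: -27.560° → +2.440°, shortest Δλ = 30.0° (east) — does not cross 180°.
Total crossings: 1.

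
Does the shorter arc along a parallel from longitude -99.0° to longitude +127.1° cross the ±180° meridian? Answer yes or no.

Yes

Naïve |127.1 − -99.0| = 226.1° > 180°, so the shorter arc goes the other way round — across 180°.
Signed shortest Δλ = ((127.1 − -99.0 + 180) mod 360) − 180 = -133.9°.
Going west by 133.9° from -99.0° passes through 180° before reaching +127.1°.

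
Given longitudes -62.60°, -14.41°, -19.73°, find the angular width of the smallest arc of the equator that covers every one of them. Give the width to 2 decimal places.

48.19°

Sort the longitudes: -62.60°, -19.73°, -14.41°.
Eastward gaps between consecutive values (wrapping around): 42.87°, 5.32°, 311.81°.
Largest gap = 311.81° ⇒ minimal covering band is its complement: 360° − 311.81° = 48.19°.
Band runs from -62.60° eastward to -14.41°.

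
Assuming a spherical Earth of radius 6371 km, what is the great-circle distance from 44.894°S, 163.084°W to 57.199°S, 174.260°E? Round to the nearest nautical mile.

1121 nmi

Δλ = 174.260 − -163.084 = 337.344°; wrapped into (−180°, 180°]: -22.656°.
Δφ = -57.199 − -44.894 = -12.305°.
a = sin²(Δφ/2) + cos φ₁ · cos φ₂ · sin²(Δλ/2) = 0.026293.
c = 2·atan2(√a, √(1−a)) = 0.32574 rad → d = 6371·c ≈ 2075.30 km ≈ 1120.57 nmi.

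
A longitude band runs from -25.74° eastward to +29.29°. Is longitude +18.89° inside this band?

Yes

Band width going east from -25.74° to +29.29°: ((29.29 − -25.74) mod 360) = 55.03°.
Offset of +18.89° east of the west edge: ((18.89 − -25.74) mod 360) = 44.63°.
44.63° ≤ 55.03° ⇒ inside.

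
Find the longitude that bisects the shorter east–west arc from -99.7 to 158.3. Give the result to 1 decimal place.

-150.7°

Signed shortest Δλ from -99.7° to +158.3° is -102.0°.
Midpoint longitude = -99.7° + (-102.0°)/2 = -99.7° − 51.0° = -150.7°.
(The naïve average (-99.7 + +158.3)/2 = 29.3° is on the wrong side of the globe.)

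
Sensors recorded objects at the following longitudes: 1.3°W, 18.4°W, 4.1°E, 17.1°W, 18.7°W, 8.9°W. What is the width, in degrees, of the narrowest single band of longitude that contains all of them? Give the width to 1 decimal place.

Sort the longitudes: -18.7°, -18.4°, -17.1°, -8.9°, -1.3°, +4.1°.
Eastward gaps between consecutive values (wrapping around): 0.3°, 1.3°, 8.2°, 7.6°, 5.4°, 337.2°.
Largest gap = 337.2° ⇒ minimal covering band is its complement: 360° − 337.2° = 22.8°.
Band runs from -18.7° eastward to +4.1°.

22.8°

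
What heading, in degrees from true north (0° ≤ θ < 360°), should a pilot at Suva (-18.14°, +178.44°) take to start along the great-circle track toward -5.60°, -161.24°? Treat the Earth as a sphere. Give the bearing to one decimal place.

60.2°

Δλ = -161.24 − 178.44 = -339.68°; wrapped into (−180°, 180°]: 20.32°.
θ = atan2( sin Δλ · cos φ₂ , cos φ₁ · sin φ₂ − sin φ₁ · cos φ₂ · cos Δλ )
  = atan2(0.34561, 0.19784) = 60.211° → normalised to [0°, 360°): 60.211°.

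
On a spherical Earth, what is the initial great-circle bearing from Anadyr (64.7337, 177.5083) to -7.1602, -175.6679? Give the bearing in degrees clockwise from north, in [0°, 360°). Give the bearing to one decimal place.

Δλ = -175.6679 − 177.5083 = -353.1762°; wrapped into (−180°, 180°]: 6.8238°.
θ = atan2( sin Δλ · cos φ₂ , cos φ₁ · sin φ₂ − sin φ₁ · cos φ₂ · cos Δλ )
  = atan2(0.11789, -0.94413) = 172.883° → normalised to [0°, 360°): 172.883°.

172.9°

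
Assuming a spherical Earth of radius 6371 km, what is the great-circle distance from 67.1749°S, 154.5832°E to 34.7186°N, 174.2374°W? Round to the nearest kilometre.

11632 km

Δλ = -174.2374 − 154.5832 = -328.8206°; wrapped into (−180°, 180°]: 31.1794°.
Δφ = 34.7186 − -67.1749 = 101.8935°.
a = sin²(Δφ/2) + cos φ₁ · cos φ₂ · sin²(Δλ/2) = 0.626076.
c = 2·atan2(√a, √(1−a)) = 1.82570 rad → d = 6371·c ≈ 11631.53 km.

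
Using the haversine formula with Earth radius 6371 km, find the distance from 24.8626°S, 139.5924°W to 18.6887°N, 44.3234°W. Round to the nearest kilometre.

11379 km

Δλ = -44.3234 − -139.5924 = 95.2690°.
Δφ = 18.6887 − -24.8626 = 43.5513°.
a = sin²(Δφ/2) + cos φ₁ · cos φ₂ · sin²(Δλ/2) = 0.606824.
c = 2·atan2(√a, √(1−a)) = 1.78610 rad → d = 6371·c ≈ 11379.27 km.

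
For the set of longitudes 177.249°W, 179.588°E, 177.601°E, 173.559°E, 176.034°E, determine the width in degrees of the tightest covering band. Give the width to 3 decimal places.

Sort the longitudes: -177.249°, +173.559°, +176.034°, +177.601°, +179.588°.
Eastward gaps between consecutive values (wrapping around): 350.808°, 2.475°, 1.567°, 1.987°, 3.163°.
Largest gap = 350.808° ⇒ minimal covering band is its complement: 360° − 350.808° = 9.192°.
Band runs from +173.559° eastward to -177.249°, crossing the antimeridian.

9.192°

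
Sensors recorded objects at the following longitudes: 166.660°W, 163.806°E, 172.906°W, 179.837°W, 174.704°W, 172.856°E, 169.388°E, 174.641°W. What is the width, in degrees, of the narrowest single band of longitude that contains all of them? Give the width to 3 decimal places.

29.534°

Sort the longitudes: -179.837°, -174.704°, -174.641°, -172.906°, -166.660°, +163.806°, +169.388°, +172.856°.
Eastward gaps between consecutive values (wrapping around): 5.133°, 0.063°, 1.735°, 6.246°, 330.466°, 5.582°, 3.468°, 7.307°.
Largest gap = 330.466° ⇒ minimal covering band is its complement: 360° − 330.466° = 29.534°.
Band runs from +163.806° eastward to -166.660°, crossing the antimeridian.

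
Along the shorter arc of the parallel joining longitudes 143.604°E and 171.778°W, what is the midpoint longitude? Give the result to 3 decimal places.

Signed shortest Δλ from +143.604° to -171.778° is +44.618°.
Midpoint longitude = +143.604° + (+44.618°)/2 = +143.604° + 22.309° = +165.913°.
(The naïve average (+143.604 + -171.778)/2 = -14.087° is on the wrong side of the globe.)

165.913°E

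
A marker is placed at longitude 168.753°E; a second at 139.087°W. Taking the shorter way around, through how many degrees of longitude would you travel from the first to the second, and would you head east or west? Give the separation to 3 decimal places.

52.160° east

Raw difference: -139.087 − 168.753 = -307.84°.
Normalise into (−180°, 180°]: -307.84° + 360° = 52.16°.
Positive ⇒ the second point lies to the east; separation 52.160°.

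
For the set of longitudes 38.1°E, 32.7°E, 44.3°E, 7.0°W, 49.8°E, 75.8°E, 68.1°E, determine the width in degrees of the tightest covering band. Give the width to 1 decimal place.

82.8°

Sort the longitudes: -7.0°, +32.7°, +38.1°, +44.3°, +49.8°, +68.1°, +75.8°.
Eastward gaps between consecutive values (wrapping around): 39.7°, 5.4°, 6.2°, 5.5°, 18.3°, 7.7°, 277.2°.
Largest gap = 277.2° ⇒ minimal covering band is its complement: 360° − 277.2° = 82.8°.
Band runs from -7.0° eastward to +75.8°.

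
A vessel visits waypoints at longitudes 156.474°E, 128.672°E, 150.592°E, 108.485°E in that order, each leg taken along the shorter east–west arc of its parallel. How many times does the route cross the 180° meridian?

Leg 1: +156.474° → +128.672°, shortest Δλ = -27.802° (west) — does not cross 180°.
Leg 2: +128.672° → +150.592°, shortest Δλ = 21.92° (east) — does not cross 180°.
Leg 3: +150.592° → +108.485°, shortest Δλ = -42.107° (west) — does not cross 180°.
Total crossings: 0.

0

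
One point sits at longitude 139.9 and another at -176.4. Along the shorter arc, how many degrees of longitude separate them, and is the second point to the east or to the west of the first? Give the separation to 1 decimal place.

43.7° east

Raw difference: -176.4 − 139.9 = -316.3°.
Normalise into (−180°, 180°]: -316.3° + 360° = 43.7°.
Positive ⇒ the second point lies to the east; separation 43.7°.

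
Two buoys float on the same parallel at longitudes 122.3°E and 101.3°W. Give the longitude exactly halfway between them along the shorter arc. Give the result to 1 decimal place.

169.5°W

Signed shortest Δλ from +122.3° to -101.3° is +136.4°.
Midpoint longitude = +122.3° + (+136.4°)/2 = +122.3° + 68.2° = +190.5°.
Normalise into (−180°, 180°]: -169.5°.
(The naïve average (+122.3 + -101.3)/2 = 10.5° is on the wrong side of the globe.)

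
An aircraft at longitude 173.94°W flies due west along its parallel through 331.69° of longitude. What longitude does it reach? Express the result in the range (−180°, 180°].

145.63°W

Start at -173.94°; shift −331.69° → -505.63°.
-505.63° lies outside (−180°, 180°]; add 360° → -145.63°.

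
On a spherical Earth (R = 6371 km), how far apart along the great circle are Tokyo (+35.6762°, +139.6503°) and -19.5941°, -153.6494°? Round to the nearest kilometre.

9324 km

Δλ = -153.6494 − 139.6503 = -293.2997°; wrapped into (−180°, 180°]: 66.7003°.
Δφ = -19.5941 − 35.6762 = -55.2703°.
a = sin²(Δφ/2) + cos φ₁ · cos φ₂ · sin²(Δλ/2) = 0.446439.
c = 2·atan2(√a, √(1−a)) = 1.46347 rad → d = 6371·c ≈ 9323.76 km.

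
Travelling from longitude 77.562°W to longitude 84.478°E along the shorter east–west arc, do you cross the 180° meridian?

No

Signed shortest Δλ = ((84.478 − -77.562 + 180) mod 360) − 180 = 162.04°.
Going east by 162.04° from -77.562° reaches +84.478° without touching 180°.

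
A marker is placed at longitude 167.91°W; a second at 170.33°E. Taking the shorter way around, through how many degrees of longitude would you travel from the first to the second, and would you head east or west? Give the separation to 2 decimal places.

21.76° west

Raw difference: 170.33 − -167.91 = 338.24°.
Normalise into (−180°, 180°]: 338.24° − 360° = -21.76°.
Negative ⇒ the second point lies to the west; separation 21.76°.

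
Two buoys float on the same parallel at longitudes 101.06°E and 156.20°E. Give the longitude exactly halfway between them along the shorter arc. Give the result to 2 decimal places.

128.63°E

Signed shortest Δλ from +101.06° to +156.20° is +55.14°.
Midpoint longitude = +101.06° + (+55.14°)/2 = +101.06° + 27.57° = +128.63°.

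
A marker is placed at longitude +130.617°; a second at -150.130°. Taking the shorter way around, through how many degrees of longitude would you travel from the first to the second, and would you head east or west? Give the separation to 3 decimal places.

79.253° east

Raw difference: -150.130 − 130.617 = -280.747°.
Normalise into (−180°, 180°]: -280.747° + 360° = 79.253°.
Positive ⇒ the second point lies to the east; separation 79.253°.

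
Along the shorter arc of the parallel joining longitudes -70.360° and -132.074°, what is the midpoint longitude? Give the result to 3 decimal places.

Signed shortest Δλ from -70.360° to -132.074° is -61.714°.
Midpoint longitude = -70.360° + (-61.714°)/2 = -70.360° − 30.857° = -101.217°.

-101.217°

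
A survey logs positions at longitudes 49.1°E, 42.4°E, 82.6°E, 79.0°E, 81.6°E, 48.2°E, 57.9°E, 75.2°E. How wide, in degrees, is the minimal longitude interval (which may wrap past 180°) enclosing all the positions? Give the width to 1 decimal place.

Sort the longitudes: +42.4°, +48.2°, +49.1°, +57.9°, +75.2°, +79.0°, +81.6°, +82.6°.
Eastward gaps between consecutive values (wrapping around): 5.8°, 0.9°, 8.8°, 17.3°, 3.8°, 2.6°, 1.0°, 319.8°.
Largest gap = 319.8° ⇒ minimal covering band is its complement: 360° − 319.8° = 40.2°.
Band runs from +42.4° eastward to +82.6°.

40.2°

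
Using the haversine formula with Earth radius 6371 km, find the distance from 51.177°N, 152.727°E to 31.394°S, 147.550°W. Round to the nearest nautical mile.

Δλ = -147.550 − 152.727 = -300.277°; wrapped into (−180°, 180°]: 59.723°.
Δφ = -31.394 − 51.177 = -82.571°.
a = sin²(Δφ/2) + cos φ₁ · cos φ₂ · sin²(Δλ/2) = 0.568017.
c = 2·atan2(√a, √(1−a)) = 1.70725 rad → d = 6371·c ≈ 10876.92 km ≈ 5873.07 nmi.

5873 nmi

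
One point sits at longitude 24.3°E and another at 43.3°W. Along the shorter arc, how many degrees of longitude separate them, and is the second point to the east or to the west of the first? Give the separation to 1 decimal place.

67.6° west

Raw difference: -43.3 − 24.3 = -67.6°.
Normalise into (−180°, 180°]: -67.6° stays -67.6°.
Negative ⇒ the second point lies to the west; separation 67.6°.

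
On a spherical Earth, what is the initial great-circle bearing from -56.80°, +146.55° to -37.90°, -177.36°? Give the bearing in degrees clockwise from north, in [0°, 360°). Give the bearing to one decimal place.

67.0°

Δλ = -177.36 − 146.55 = -323.91°; wrapped into (−180°, 180°]: 36.09°.
θ = atan2( sin Δλ · cos φ₂ , cos φ₁ · sin φ₂ − sin φ₁ · cos φ₂ · cos Δλ )
  = atan2(0.46481, 0.19721) = 67.010° → normalised to [0°, 360°): 67.010°.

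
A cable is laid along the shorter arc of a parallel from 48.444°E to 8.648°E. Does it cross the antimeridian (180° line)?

Signed shortest Δλ = ((8.648 − 48.444 + 180) mod 360) − 180 = -39.796°.
Going west by 39.796° from +48.444° reaches +8.648° without touching 180°.

No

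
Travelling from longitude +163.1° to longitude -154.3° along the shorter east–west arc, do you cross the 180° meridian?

Naïve |-154.3 − 163.1| = 317.4° > 180°, so the shorter arc goes the other way round — across 180°.
Signed shortest Δλ = ((-154.3 − 163.1 + 180) mod 360) − 180 = 42.6°.
Going east by 42.6° from +163.1° passes through 180° before reaching -154.3°.

Yes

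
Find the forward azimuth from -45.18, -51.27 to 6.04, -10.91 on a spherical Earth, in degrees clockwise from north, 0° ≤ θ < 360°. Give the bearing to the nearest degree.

46°

Δλ = -10.91 − -51.27 = 40.36°.
θ = atan2( sin Δλ · cos φ₂ , cos φ₁ · sin φ₂ − sin φ₁ · cos φ₂ · cos Δλ )
  = atan2(0.64399, 0.61167) = 46.475° → normalised to [0°, 360°): 46.475°.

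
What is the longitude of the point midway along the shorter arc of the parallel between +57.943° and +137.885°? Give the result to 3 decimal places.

Signed shortest Δλ from +57.943° to +137.885° is +79.942°.
Midpoint longitude = +57.943° + (+79.942°)/2 = +57.943° + 39.971° = +97.914°.

+97.914°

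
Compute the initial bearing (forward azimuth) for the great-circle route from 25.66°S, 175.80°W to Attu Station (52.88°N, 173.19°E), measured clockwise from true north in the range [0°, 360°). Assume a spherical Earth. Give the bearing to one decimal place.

353.3°

Δλ = 173.19 − -175.80 = 348.99°; wrapped into (−180°, 180°]: -11.01°.
θ = atan2( sin Δλ · cos φ₂ , cos φ₁ · sin φ₂ − sin φ₁ · cos φ₂ · cos Δλ )
  = atan2(-0.11525, 0.97525) = -6.740° → normalised to [0°, 360°): 353.260°.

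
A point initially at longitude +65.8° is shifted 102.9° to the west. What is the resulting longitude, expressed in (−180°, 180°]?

-37.1°

Start at +65.8°; shift −102.9° → -37.1°.
-37.1° already lies in (−180°, 180°].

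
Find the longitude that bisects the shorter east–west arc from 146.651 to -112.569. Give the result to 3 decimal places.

Signed shortest Δλ from +146.651° to -112.569° is +100.780°.
Midpoint longitude = +146.651° + (+100.780°)/2 = +146.651° + 50.390° = +197.041°.
Normalise into (−180°, 180°]: -162.959°.
(The naïve average (+146.651 + -112.569)/2 = 17.041° is on the wrong side of the globe.)

-162.959°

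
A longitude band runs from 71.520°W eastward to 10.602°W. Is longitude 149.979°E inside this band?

Band width going east from -71.520° to -10.602°: ((-10.602 − -71.520) mod 360) = 60.918°.
Offset of +149.979° east of the west edge: ((149.979 − -71.520) mod 360) = 221.499°.
221.499° > 60.918° ⇒ outside.

No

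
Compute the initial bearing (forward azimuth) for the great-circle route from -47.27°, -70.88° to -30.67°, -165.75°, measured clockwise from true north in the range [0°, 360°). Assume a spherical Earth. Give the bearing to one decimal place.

245.0°

Δλ = -165.75 − -70.88 = -94.87°.
θ = atan2( sin Δλ · cos φ₂ , cos φ₁ · sin φ₂ − sin φ₁ · cos φ₂ · cos Δλ )
  = atan2(-0.85701, -0.39976) = -115.007° → normalised to [0°, 360°): 244.993°.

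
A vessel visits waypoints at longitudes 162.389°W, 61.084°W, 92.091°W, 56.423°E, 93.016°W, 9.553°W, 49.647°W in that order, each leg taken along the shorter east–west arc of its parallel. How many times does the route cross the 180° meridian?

0

Leg 1: -162.389° → -61.084°, shortest Δλ = 101.305° (east) — does not cross 180°.
Leg 2: -61.084° → -92.091°, shortest Δλ = -31.007° (west) — does not cross 180°.
Leg 3: -92.091° → +56.423°, shortest Δλ = 148.514° (east) — does not cross 180°.
Leg 4: +56.423° → -93.016°, shortest Δλ = -149.439° (west) — does not cross 180°.
Leg 5: -93.016° → -9.553°, shortest Δλ = 83.463° (east) — does not cross 180°.
Leg 6: -9.553° → -49.647°, shortest Δλ = -40.094° (west) — does not cross 180°.
Total crossings: 0.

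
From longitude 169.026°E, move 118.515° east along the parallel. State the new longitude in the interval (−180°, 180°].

Start at +169.026°; shift +118.515° → +287.541°.
+287.541° lies outside (−180°, 180°]; subtract 360° → -72.459°.

72.459°W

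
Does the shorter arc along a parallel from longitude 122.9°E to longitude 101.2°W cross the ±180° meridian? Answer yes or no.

Naïve |-101.2 − 122.9| = 224.1° > 180°, so the shorter arc goes the other way round — across 180°.
Signed shortest Δλ = ((-101.2 − 122.9 + 180) mod 360) − 180 = 135.9°.
Going east by 135.9° from +122.9° passes through 180° before reaching -101.2°.

Yes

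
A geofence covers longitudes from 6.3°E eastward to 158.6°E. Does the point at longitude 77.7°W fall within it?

No

Band width going east from +6.3° to +158.6°: ((158.6 − 6.3) mod 360) = 152.3°.
Offset of -77.7° east of the west edge: ((-77.7 − 6.3) mod 360) = 276.0°.
276.0° > 152.3° ⇒ outside.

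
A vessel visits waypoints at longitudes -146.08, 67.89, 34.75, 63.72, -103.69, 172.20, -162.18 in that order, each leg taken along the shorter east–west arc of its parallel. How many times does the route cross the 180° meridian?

3

Leg 1: -146.08° → +67.89°, shortest Δλ = -146.03° (west) — crosses 180°.
Leg 2: +67.89° → +34.75°, shortest Δλ = -33.14° (west) — does not cross 180°.
Leg 3: +34.75° → +63.72°, shortest Δλ = 28.97° (east) — does not cross 180°.
Leg 4: +63.72° → -103.69°, shortest Δλ = -167.41° (west) — does not cross 180°.
Leg 5: -103.69° → +172.20°, shortest Δλ = -84.11° (west) — crosses 180°.
Leg 6: +172.20° → -162.18°, shortest Δλ = 25.62° (east) — crosses 180°.
Total crossings: 3.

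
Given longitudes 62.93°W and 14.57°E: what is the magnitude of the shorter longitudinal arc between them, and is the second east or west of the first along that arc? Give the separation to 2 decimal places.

Raw difference: 14.57 − -62.93 = 77.5°.
Normalise into (−180°, 180°]: 77.5° stays 77.5°.
Positive ⇒ the second point lies to the east; separation 77.50°.

77.50° east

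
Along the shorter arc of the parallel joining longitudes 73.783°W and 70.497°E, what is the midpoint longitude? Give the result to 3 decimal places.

Signed shortest Δλ from -73.783° to +70.497° is +144.280°.
Midpoint longitude = -73.783° + (+144.280°)/2 = -73.783° + 72.140° = -1.643°.

1.643°W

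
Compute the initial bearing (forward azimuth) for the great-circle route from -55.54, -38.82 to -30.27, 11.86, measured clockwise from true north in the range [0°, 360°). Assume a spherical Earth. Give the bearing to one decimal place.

Δλ = 11.86 − -38.82 = 50.68°.
θ = atan2( sin Δλ · cos φ₂ , cos φ₁ · sin φ₂ − sin φ₁ · cos φ₂ · cos Δλ )
  = atan2(0.66814, 0.16601) = 76.047° → normalised to [0°, 360°): 76.047°.

76.0°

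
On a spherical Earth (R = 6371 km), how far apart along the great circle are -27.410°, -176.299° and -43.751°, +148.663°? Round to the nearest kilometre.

3614 km

Δλ = 148.663 − -176.299 = 324.962°; wrapped into (−180°, 180°]: -35.038°.
Δφ = -43.751 − -27.410 = -16.341°.
a = sin²(Δφ/2) + cos φ₁ · cos φ₂ · sin²(Δλ/2) = 0.078305.
c = 2·atan2(√a, √(1−a)) = 0.56723 rad → d = 6371·c ≈ 3613.85 km.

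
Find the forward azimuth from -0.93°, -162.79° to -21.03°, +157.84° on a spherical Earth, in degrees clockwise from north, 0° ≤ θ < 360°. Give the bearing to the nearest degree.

Δλ = 157.84 − -162.79 = 320.63°; wrapped into (−180°, 180°]: -39.37°.
θ = atan2( sin Δλ · cos φ₂ , cos φ₁ · sin φ₂ − sin φ₁ · cos φ₂ · cos Δλ )
  = atan2(-0.59208, -0.34710) = -120.381° → normalised to [0°, 360°): 239.619°.

240°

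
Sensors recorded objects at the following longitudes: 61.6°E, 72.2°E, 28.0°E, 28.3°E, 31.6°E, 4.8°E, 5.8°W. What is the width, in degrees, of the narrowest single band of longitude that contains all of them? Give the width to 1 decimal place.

78.0°

Sort the longitudes: -5.8°, +4.8°, +28.0°, +28.3°, +31.6°, +61.6°, +72.2°.
Eastward gaps between consecutive values (wrapping around): 10.6°, 23.2°, 0.3°, 3.3°, 30.0°, 10.6°, 282.0°.
Largest gap = 282.0° ⇒ minimal covering band is its complement: 360° − 282.0° = 78.0°.
Band runs from -5.8° eastward to +72.2°.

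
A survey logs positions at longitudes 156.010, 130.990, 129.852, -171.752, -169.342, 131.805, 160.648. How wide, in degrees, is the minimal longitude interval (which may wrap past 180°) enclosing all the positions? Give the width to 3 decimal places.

Sort the longitudes: -171.752°, -169.342°, +129.852°, +130.990°, +131.805°, +156.010°, +160.648°.
Eastward gaps between consecutive values (wrapping around): 2.410°, 299.194°, 1.138°, 0.815°, 24.205°, 4.638°, 27.600°.
Largest gap = 299.194° ⇒ minimal covering band is its complement: 360° − 299.194° = 60.806°.
Band runs from +129.852° eastward to -169.342°, crossing the antimeridian.

60.806°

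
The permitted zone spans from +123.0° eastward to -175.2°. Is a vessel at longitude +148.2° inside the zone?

Band width going east from +123.0° to -175.2°: ((-175.2 − 123.0) mod 360) = 61.8°.
Offset of +148.2° east of the west edge: ((148.2 − 123.0) mod 360) = 25.2°.
25.2° ≤ 61.8° ⇒ inside.

Yes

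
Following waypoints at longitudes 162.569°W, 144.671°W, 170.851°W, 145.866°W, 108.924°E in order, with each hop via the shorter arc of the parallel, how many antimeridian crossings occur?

Leg 1: -162.569° → -144.671°, shortest Δλ = 17.898° (east) — does not cross 180°.
Leg 2: -144.671° → -170.851°, shortest Δλ = -26.18° (west) — does not cross 180°.
Leg 3: -170.851° → -145.866°, shortest Δλ = 24.985° (east) — does not cross 180°.
Leg 4: -145.866° → +108.924°, shortest Δλ = -105.21° (west) — crosses 180°.
Total crossings: 1.

1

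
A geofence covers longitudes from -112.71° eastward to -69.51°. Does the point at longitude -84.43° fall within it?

Yes

Band width going east from -112.71° to -69.51°: ((-69.51 − -112.71) mod 360) = 43.20°.
Offset of -84.43° east of the west edge: ((-84.43 − -112.71) mod 360) = 28.28°.
28.28° ≤ 43.20° ⇒ inside.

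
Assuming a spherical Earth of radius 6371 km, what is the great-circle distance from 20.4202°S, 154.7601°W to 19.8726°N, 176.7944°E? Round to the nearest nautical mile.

Δλ = 176.7944 − -154.7601 = 331.5545°; wrapped into (−180°, 180°]: -28.4455°.
Δφ = 19.8726 − -20.4202 = 40.2928°.
a = sin²(Δφ/2) + cos φ₁ · cos φ₂ · sin²(Δλ/2) = 0.171828.
c = 2·atan2(√a, √(1−a)) = 0.85483 rad → d = 6371·c ≈ 5446.14 km ≈ 2940.68 nmi.

2941 nmi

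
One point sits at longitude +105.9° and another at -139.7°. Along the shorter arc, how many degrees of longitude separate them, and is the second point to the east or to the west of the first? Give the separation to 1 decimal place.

Raw difference: -139.7 − 105.9 = -245.6°.
Normalise into (−180°, 180°]: -245.6° + 360° = 114.4°.
Positive ⇒ the second point lies to the east; separation 114.4°.

114.4° east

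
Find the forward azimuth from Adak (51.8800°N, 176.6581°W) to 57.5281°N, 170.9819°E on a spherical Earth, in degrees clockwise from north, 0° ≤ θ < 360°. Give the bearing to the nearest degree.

Δλ = 170.9819 − -176.6581 = 347.6400°; wrapped into (−180°, 180°]: -12.3600°.
θ = atan2( sin Δλ · cos φ₂ , cos φ₁ · sin φ₂ − sin φ₁ · cos φ₂ · cos Δλ )
  = atan2(-0.11492, 0.10821) = -46.724° → normalised to [0°, 360°): 313.276°.

313°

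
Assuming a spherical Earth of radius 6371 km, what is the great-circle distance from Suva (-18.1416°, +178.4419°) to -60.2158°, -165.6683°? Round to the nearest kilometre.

4847 km

Δλ = -165.6683 − 178.4419 = -344.1102°; wrapped into (−180°, 180°]: 15.8898°.
Δφ = -60.2158 − -18.1416 = -42.0742°.
a = sin²(Δφ/2) + cos φ₁ · cos φ₂ · sin²(Δλ/2) = 0.137880.
c = 2·atan2(√a, √(1−a)) = 0.76086 rad → d = 6371·c ≈ 4847.46 km.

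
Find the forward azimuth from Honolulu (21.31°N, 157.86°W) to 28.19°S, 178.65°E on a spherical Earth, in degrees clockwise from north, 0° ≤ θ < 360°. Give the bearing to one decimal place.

Δλ = 178.65 − -157.86 = 336.51°; wrapped into (−180°, 180°]: -23.49°.
θ = atan2( sin Δλ · cos φ₂ , cos φ₁ · sin φ₂ − sin φ₁ · cos φ₂ · cos Δλ )
  = atan2(-0.35131, -0.73386) = -154.419° → normalised to [0°, 360°): 205.581°.

205.6°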